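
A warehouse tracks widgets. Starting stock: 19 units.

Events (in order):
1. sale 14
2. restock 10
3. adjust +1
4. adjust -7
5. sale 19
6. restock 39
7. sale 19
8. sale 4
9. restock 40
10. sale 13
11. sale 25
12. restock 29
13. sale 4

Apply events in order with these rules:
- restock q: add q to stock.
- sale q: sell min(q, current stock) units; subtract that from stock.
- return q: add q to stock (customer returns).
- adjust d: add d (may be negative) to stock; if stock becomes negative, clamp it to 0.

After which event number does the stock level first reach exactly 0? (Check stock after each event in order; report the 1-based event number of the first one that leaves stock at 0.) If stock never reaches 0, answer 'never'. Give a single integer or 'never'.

Processing events:
Start: stock = 19
  Event 1 (sale 14): sell min(14,19)=14. stock: 19 - 14 = 5. total_sold = 14
  Event 2 (restock 10): 5 + 10 = 15
  Event 3 (adjust +1): 15 + 1 = 16
  Event 4 (adjust -7): 16 + -7 = 9
  Event 5 (sale 19): sell min(19,9)=9. stock: 9 - 9 = 0. total_sold = 23
  Event 6 (restock 39): 0 + 39 = 39
  Event 7 (sale 19): sell min(19,39)=19. stock: 39 - 19 = 20. total_sold = 42
  Event 8 (sale 4): sell min(4,20)=4. stock: 20 - 4 = 16. total_sold = 46
  Event 9 (restock 40): 16 + 40 = 56
  Event 10 (sale 13): sell min(13,56)=13. stock: 56 - 13 = 43. total_sold = 59
  Event 11 (sale 25): sell min(25,43)=25. stock: 43 - 25 = 18. total_sold = 84
  Event 12 (restock 29): 18 + 29 = 47
  Event 13 (sale 4): sell min(4,47)=4. stock: 47 - 4 = 43. total_sold = 88
Final: stock = 43, total_sold = 88

First zero at event 5.

Answer: 5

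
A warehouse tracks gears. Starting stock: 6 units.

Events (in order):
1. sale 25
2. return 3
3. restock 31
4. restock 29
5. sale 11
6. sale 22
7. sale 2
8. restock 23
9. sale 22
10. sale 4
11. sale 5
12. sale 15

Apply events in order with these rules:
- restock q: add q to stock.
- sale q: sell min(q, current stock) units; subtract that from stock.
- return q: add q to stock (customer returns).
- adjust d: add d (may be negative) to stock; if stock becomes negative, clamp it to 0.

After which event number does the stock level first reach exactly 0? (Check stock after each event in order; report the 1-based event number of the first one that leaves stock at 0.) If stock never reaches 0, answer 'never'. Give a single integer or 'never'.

Processing events:
Start: stock = 6
  Event 1 (sale 25): sell min(25,6)=6. stock: 6 - 6 = 0. total_sold = 6
  Event 2 (return 3): 0 + 3 = 3
  Event 3 (restock 31): 3 + 31 = 34
  Event 4 (restock 29): 34 + 29 = 63
  Event 5 (sale 11): sell min(11,63)=11. stock: 63 - 11 = 52. total_sold = 17
  Event 6 (sale 22): sell min(22,52)=22. stock: 52 - 22 = 30. total_sold = 39
  Event 7 (sale 2): sell min(2,30)=2. stock: 30 - 2 = 28. total_sold = 41
  Event 8 (restock 23): 28 + 23 = 51
  Event 9 (sale 22): sell min(22,51)=22. stock: 51 - 22 = 29. total_sold = 63
  Event 10 (sale 4): sell min(4,29)=4. stock: 29 - 4 = 25. total_sold = 67
  Event 11 (sale 5): sell min(5,25)=5. stock: 25 - 5 = 20. total_sold = 72
  Event 12 (sale 15): sell min(15,20)=15. stock: 20 - 15 = 5. total_sold = 87
Final: stock = 5, total_sold = 87

First zero at event 1.

Answer: 1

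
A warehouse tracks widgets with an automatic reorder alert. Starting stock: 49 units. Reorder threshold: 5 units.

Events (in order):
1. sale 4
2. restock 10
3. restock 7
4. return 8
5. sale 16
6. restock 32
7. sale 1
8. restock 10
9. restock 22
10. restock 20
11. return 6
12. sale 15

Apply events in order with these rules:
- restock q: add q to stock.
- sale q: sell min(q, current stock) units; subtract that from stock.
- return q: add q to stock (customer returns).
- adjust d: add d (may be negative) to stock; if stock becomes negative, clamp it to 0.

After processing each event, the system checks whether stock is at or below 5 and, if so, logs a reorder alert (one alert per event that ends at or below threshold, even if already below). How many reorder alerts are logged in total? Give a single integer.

Answer: 0

Derivation:
Processing events:
Start: stock = 49
  Event 1 (sale 4): sell min(4,49)=4. stock: 49 - 4 = 45. total_sold = 4
  Event 2 (restock 10): 45 + 10 = 55
  Event 3 (restock 7): 55 + 7 = 62
  Event 4 (return 8): 62 + 8 = 70
  Event 5 (sale 16): sell min(16,70)=16. stock: 70 - 16 = 54. total_sold = 20
  Event 6 (restock 32): 54 + 32 = 86
  Event 7 (sale 1): sell min(1,86)=1. stock: 86 - 1 = 85. total_sold = 21
  Event 8 (restock 10): 85 + 10 = 95
  Event 9 (restock 22): 95 + 22 = 117
  Event 10 (restock 20): 117 + 20 = 137
  Event 11 (return 6): 137 + 6 = 143
  Event 12 (sale 15): sell min(15,143)=15. stock: 143 - 15 = 128. total_sold = 36
Final: stock = 128, total_sold = 36

Checking against threshold 5:
  After event 1: stock=45 > 5
  After event 2: stock=55 > 5
  After event 3: stock=62 > 5
  After event 4: stock=70 > 5
  After event 5: stock=54 > 5
  After event 6: stock=86 > 5
  After event 7: stock=85 > 5
  After event 8: stock=95 > 5
  After event 9: stock=117 > 5
  After event 10: stock=137 > 5
  After event 11: stock=143 > 5
  After event 12: stock=128 > 5
Alert events: []. Count = 0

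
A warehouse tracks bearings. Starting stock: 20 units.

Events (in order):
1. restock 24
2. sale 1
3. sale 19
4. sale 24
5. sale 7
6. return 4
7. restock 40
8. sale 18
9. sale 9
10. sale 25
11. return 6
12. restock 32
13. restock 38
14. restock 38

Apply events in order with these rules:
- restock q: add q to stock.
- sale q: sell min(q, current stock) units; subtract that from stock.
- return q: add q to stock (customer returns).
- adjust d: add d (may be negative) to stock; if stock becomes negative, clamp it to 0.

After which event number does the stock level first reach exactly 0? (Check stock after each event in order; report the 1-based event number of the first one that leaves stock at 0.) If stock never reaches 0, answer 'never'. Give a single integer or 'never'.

Processing events:
Start: stock = 20
  Event 1 (restock 24): 20 + 24 = 44
  Event 2 (sale 1): sell min(1,44)=1. stock: 44 - 1 = 43. total_sold = 1
  Event 3 (sale 19): sell min(19,43)=19. stock: 43 - 19 = 24. total_sold = 20
  Event 4 (sale 24): sell min(24,24)=24. stock: 24 - 24 = 0. total_sold = 44
  Event 5 (sale 7): sell min(7,0)=0. stock: 0 - 0 = 0. total_sold = 44
  Event 6 (return 4): 0 + 4 = 4
  Event 7 (restock 40): 4 + 40 = 44
  Event 8 (sale 18): sell min(18,44)=18. stock: 44 - 18 = 26. total_sold = 62
  Event 9 (sale 9): sell min(9,26)=9. stock: 26 - 9 = 17. total_sold = 71
  Event 10 (sale 25): sell min(25,17)=17. stock: 17 - 17 = 0. total_sold = 88
  Event 11 (return 6): 0 + 6 = 6
  Event 12 (restock 32): 6 + 32 = 38
  Event 13 (restock 38): 38 + 38 = 76
  Event 14 (restock 38): 76 + 38 = 114
Final: stock = 114, total_sold = 88

First zero at event 4.

Answer: 4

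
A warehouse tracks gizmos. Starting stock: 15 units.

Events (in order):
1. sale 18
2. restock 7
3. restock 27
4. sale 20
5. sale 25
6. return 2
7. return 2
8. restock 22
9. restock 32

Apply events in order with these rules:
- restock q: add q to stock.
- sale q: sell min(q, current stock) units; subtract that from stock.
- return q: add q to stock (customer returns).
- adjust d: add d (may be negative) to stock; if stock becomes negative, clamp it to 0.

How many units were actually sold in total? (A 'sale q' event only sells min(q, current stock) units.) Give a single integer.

Processing events:
Start: stock = 15
  Event 1 (sale 18): sell min(18,15)=15. stock: 15 - 15 = 0. total_sold = 15
  Event 2 (restock 7): 0 + 7 = 7
  Event 3 (restock 27): 7 + 27 = 34
  Event 4 (sale 20): sell min(20,34)=20. stock: 34 - 20 = 14. total_sold = 35
  Event 5 (sale 25): sell min(25,14)=14. stock: 14 - 14 = 0. total_sold = 49
  Event 6 (return 2): 0 + 2 = 2
  Event 7 (return 2): 2 + 2 = 4
  Event 8 (restock 22): 4 + 22 = 26
  Event 9 (restock 32): 26 + 32 = 58
Final: stock = 58, total_sold = 49

Answer: 49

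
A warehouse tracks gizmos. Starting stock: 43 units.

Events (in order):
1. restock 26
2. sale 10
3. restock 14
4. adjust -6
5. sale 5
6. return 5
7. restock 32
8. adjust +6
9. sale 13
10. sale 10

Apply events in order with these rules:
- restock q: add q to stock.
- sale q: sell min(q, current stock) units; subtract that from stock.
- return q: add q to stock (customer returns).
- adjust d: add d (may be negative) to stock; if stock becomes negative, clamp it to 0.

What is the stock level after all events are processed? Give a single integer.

Processing events:
Start: stock = 43
  Event 1 (restock 26): 43 + 26 = 69
  Event 2 (sale 10): sell min(10,69)=10. stock: 69 - 10 = 59. total_sold = 10
  Event 3 (restock 14): 59 + 14 = 73
  Event 4 (adjust -6): 73 + -6 = 67
  Event 5 (sale 5): sell min(5,67)=5. stock: 67 - 5 = 62. total_sold = 15
  Event 6 (return 5): 62 + 5 = 67
  Event 7 (restock 32): 67 + 32 = 99
  Event 8 (adjust +6): 99 + 6 = 105
  Event 9 (sale 13): sell min(13,105)=13. stock: 105 - 13 = 92. total_sold = 28
  Event 10 (sale 10): sell min(10,92)=10. stock: 92 - 10 = 82. total_sold = 38
Final: stock = 82, total_sold = 38

Answer: 82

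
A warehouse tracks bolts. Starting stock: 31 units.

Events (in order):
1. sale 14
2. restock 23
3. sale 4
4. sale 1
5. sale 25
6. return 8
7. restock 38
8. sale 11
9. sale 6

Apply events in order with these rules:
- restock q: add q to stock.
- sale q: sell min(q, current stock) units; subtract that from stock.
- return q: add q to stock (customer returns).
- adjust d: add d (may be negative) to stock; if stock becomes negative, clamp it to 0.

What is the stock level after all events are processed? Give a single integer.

Answer: 39

Derivation:
Processing events:
Start: stock = 31
  Event 1 (sale 14): sell min(14,31)=14. stock: 31 - 14 = 17. total_sold = 14
  Event 2 (restock 23): 17 + 23 = 40
  Event 3 (sale 4): sell min(4,40)=4. stock: 40 - 4 = 36. total_sold = 18
  Event 4 (sale 1): sell min(1,36)=1. stock: 36 - 1 = 35. total_sold = 19
  Event 5 (sale 25): sell min(25,35)=25. stock: 35 - 25 = 10. total_sold = 44
  Event 6 (return 8): 10 + 8 = 18
  Event 7 (restock 38): 18 + 38 = 56
  Event 8 (sale 11): sell min(11,56)=11. stock: 56 - 11 = 45. total_sold = 55
  Event 9 (sale 6): sell min(6,45)=6. stock: 45 - 6 = 39. total_sold = 61
Final: stock = 39, total_sold = 61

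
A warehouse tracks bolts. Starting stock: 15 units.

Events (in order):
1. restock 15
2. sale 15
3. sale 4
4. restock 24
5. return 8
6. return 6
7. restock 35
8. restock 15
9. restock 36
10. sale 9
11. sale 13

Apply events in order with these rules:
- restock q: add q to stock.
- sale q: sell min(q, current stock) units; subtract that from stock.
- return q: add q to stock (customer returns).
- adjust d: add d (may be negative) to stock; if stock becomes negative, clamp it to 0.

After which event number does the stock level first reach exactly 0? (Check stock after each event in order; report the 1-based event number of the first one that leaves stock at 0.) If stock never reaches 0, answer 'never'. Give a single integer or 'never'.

Processing events:
Start: stock = 15
  Event 1 (restock 15): 15 + 15 = 30
  Event 2 (sale 15): sell min(15,30)=15. stock: 30 - 15 = 15. total_sold = 15
  Event 3 (sale 4): sell min(4,15)=4. stock: 15 - 4 = 11. total_sold = 19
  Event 4 (restock 24): 11 + 24 = 35
  Event 5 (return 8): 35 + 8 = 43
  Event 6 (return 6): 43 + 6 = 49
  Event 7 (restock 35): 49 + 35 = 84
  Event 8 (restock 15): 84 + 15 = 99
  Event 9 (restock 36): 99 + 36 = 135
  Event 10 (sale 9): sell min(9,135)=9. stock: 135 - 9 = 126. total_sold = 28
  Event 11 (sale 13): sell min(13,126)=13. stock: 126 - 13 = 113. total_sold = 41
Final: stock = 113, total_sold = 41

Stock never reaches 0.

Answer: never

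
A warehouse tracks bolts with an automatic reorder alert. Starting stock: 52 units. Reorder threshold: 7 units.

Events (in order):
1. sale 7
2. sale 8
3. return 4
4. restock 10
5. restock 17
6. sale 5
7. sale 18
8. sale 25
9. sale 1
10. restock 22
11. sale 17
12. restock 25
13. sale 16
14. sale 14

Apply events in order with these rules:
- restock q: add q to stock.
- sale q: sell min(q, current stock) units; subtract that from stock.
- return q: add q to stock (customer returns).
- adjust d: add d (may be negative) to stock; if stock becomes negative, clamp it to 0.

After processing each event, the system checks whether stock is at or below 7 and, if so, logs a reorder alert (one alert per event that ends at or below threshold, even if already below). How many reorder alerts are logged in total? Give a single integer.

Answer: 0

Derivation:
Processing events:
Start: stock = 52
  Event 1 (sale 7): sell min(7,52)=7. stock: 52 - 7 = 45. total_sold = 7
  Event 2 (sale 8): sell min(8,45)=8. stock: 45 - 8 = 37. total_sold = 15
  Event 3 (return 4): 37 + 4 = 41
  Event 4 (restock 10): 41 + 10 = 51
  Event 5 (restock 17): 51 + 17 = 68
  Event 6 (sale 5): sell min(5,68)=5. stock: 68 - 5 = 63. total_sold = 20
  Event 7 (sale 18): sell min(18,63)=18. stock: 63 - 18 = 45. total_sold = 38
  Event 8 (sale 25): sell min(25,45)=25. stock: 45 - 25 = 20. total_sold = 63
  Event 9 (sale 1): sell min(1,20)=1. stock: 20 - 1 = 19. total_sold = 64
  Event 10 (restock 22): 19 + 22 = 41
  Event 11 (sale 17): sell min(17,41)=17. stock: 41 - 17 = 24. total_sold = 81
  Event 12 (restock 25): 24 + 25 = 49
  Event 13 (sale 16): sell min(16,49)=16. stock: 49 - 16 = 33. total_sold = 97
  Event 14 (sale 14): sell min(14,33)=14. stock: 33 - 14 = 19. total_sold = 111
Final: stock = 19, total_sold = 111

Checking against threshold 7:
  After event 1: stock=45 > 7
  After event 2: stock=37 > 7
  After event 3: stock=41 > 7
  After event 4: stock=51 > 7
  After event 5: stock=68 > 7
  After event 6: stock=63 > 7
  After event 7: stock=45 > 7
  After event 8: stock=20 > 7
  After event 9: stock=19 > 7
  After event 10: stock=41 > 7
  After event 11: stock=24 > 7
  After event 12: stock=49 > 7
  After event 13: stock=33 > 7
  After event 14: stock=19 > 7
Alert events: []. Count = 0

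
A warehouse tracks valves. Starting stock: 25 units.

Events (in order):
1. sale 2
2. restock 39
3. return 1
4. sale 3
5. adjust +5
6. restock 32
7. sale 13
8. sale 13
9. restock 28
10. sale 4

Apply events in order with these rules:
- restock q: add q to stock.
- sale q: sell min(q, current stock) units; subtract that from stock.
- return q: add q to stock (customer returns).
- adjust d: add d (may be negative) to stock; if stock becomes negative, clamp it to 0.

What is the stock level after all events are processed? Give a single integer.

Answer: 95

Derivation:
Processing events:
Start: stock = 25
  Event 1 (sale 2): sell min(2,25)=2. stock: 25 - 2 = 23. total_sold = 2
  Event 2 (restock 39): 23 + 39 = 62
  Event 3 (return 1): 62 + 1 = 63
  Event 4 (sale 3): sell min(3,63)=3. stock: 63 - 3 = 60. total_sold = 5
  Event 5 (adjust +5): 60 + 5 = 65
  Event 6 (restock 32): 65 + 32 = 97
  Event 7 (sale 13): sell min(13,97)=13. stock: 97 - 13 = 84. total_sold = 18
  Event 8 (sale 13): sell min(13,84)=13. stock: 84 - 13 = 71. total_sold = 31
  Event 9 (restock 28): 71 + 28 = 99
  Event 10 (sale 4): sell min(4,99)=4. stock: 99 - 4 = 95. total_sold = 35
Final: stock = 95, total_sold = 35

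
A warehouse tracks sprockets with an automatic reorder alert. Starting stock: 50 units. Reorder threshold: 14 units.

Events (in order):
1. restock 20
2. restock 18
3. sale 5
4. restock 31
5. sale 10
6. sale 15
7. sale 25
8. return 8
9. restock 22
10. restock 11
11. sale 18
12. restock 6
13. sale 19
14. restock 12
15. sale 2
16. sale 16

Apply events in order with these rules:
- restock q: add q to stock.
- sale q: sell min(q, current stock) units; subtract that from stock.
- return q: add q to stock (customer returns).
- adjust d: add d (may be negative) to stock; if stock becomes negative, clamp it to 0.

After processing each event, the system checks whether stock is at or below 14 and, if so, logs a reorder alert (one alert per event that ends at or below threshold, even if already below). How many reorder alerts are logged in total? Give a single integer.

Answer: 0

Derivation:
Processing events:
Start: stock = 50
  Event 1 (restock 20): 50 + 20 = 70
  Event 2 (restock 18): 70 + 18 = 88
  Event 3 (sale 5): sell min(5,88)=5. stock: 88 - 5 = 83. total_sold = 5
  Event 4 (restock 31): 83 + 31 = 114
  Event 5 (sale 10): sell min(10,114)=10. stock: 114 - 10 = 104. total_sold = 15
  Event 6 (sale 15): sell min(15,104)=15. stock: 104 - 15 = 89. total_sold = 30
  Event 7 (sale 25): sell min(25,89)=25. stock: 89 - 25 = 64. total_sold = 55
  Event 8 (return 8): 64 + 8 = 72
  Event 9 (restock 22): 72 + 22 = 94
  Event 10 (restock 11): 94 + 11 = 105
  Event 11 (sale 18): sell min(18,105)=18. stock: 105 - 18 = 87. total_sold = 73
  Event 12 (restock 6): 87 + 6 = 93
  Event 13 (sale 19): sell min(19,93)=19. stock: 93 - 19 = 74. total_sold = 92
  Event 14 (restock 12): 74 + 12 = 86
  Event 15 (sale 2): sell min(2,86)=2. stock: 86 - 2 = 84. total_sold = 94
  Event 16 (sale 16): sell min(16,84)=16. stock: 84 - 16 = 68. total_sold = 110
Final: stock = 68, total_sold = 110

Checking against threshold 14:
  After event 1: stock=70 > 14
  After event 2: stock=88 > 14
  After event 3: stock=83 > 14
  After event 4: stock=114 > 14
  After event 5: stock=104 > 14
  After event 6: stock=89 > 14
  After event 7: stock=64 > 14
  After event 8: stock=72 > 14
  After event 9: stock=94 > 14
  After event 10: stock=105 > 14
  After event 11: stock=87 > 14
  After event 12: stock=93 > 14
  After event 13: stock=74 > 14
  After event 14: stock=86 > 14
  After event 15: stock=84 > 14
  After event 16: stock=68 > 14
Alert events: []. Count = 0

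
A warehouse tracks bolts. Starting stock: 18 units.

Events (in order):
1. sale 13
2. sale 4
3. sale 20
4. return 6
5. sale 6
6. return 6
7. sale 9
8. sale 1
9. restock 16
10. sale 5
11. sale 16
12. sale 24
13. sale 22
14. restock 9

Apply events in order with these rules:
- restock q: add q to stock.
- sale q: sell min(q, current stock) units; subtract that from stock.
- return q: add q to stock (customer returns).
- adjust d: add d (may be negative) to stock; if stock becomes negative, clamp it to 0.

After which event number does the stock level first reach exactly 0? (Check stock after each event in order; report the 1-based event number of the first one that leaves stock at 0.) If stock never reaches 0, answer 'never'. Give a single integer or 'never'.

Processing events:
Start: stock = 18
  Event 1 (sale 13): sell min(13,18)=13. stock: 18 - 13 = 5. total_sold = 13
  Event 2 (sale 4): sell min(4,5)=4. stock: 5 - 4 = 1. total_sold = 17
  Event 3 (sale 20): sell min(20,1)=1. stock: 1 - 1 = 0. total_sold = 18
  Event 4 (return 6): 0 + 6 = 6
  Event 5 (sale 6): sell min(6,6)=6. stock: 6 - 6 = 0. total_sold = 24
  Event 6 (return 6): 0 + 6 = 6
  Event 7 (sale 9): sell min(9,6)=6. stock: 6 - 6 = 0. total_sold = 30
  Event 8 (sale 1): sell min(1,0)=0. stock: 0 - 0 = 0. total_sold = 30
  Event 9 (restock 16): 0 + 16 = 16
  Event 10 (sale 5): sell min(5,16)=5. stock: 16 - 5 = 11. total_sold = 35
  Event 11 (sale 16): sell min(16,11)=11. stock: 11 - 11 = 0. total_sold = 46
  Event 12 (sale 24): sell min(24,0)=0. stock: 0 - 0 = 0. total_sold = 46
  Event 13 (sale 22): sell min(22,0)=0. stock: 0 - 0 = 0. total_sold = 46
  Event 14 (restock 9): 0 + 9 = 9
Final: stock = 9, total_sold = 46

First zero at event 3.

Answer: 3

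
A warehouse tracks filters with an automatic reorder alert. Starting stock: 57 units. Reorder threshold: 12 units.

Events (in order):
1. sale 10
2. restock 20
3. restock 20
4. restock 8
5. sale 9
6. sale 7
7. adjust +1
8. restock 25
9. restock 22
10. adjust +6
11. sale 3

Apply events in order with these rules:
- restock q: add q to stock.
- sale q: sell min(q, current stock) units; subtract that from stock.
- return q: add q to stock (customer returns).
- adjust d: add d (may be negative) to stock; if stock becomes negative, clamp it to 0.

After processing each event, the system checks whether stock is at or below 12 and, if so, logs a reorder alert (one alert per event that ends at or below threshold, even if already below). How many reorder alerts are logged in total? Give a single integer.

Answer: 0

Derivation:
Processing events:
Start: stock = 57
  Event 1 (sale 10): sell min(10,57)=10. stock: 57 - 10 = 47. total_sold = 10
  Event 2 (restock 20): 47 + 20 = 67
  Event 3 (restock 20): 67 + 20 = 87
  Event 4 (restock 8): 87 + 8 = 95
  Event 5 (sale 9): sell min(9,95)=9. stock: 95 - 9 = 86. total_sold = 19
  Event 6 (sale 7): sell min(7,86)=7. stock: 86 - 7 = 79. total_sold = 26
  Event 7 (adjust +1): 79 + 1 = 80
  Event 8 (restock 25): 80 + 25 = 105
  Event 9 (restock 22): 105 + 22 = 127
  Event 10 (adjust +6): 127 + 6 = 133
  Event 11 (sale 3): sell min(3,133)=3. stock: 133 - 3 = 130. total_sold = 29
Final: stock = 130, total_sold = 29

Checking against threshold 12:
  After event 1: stock=47 > 12
  After event 2: stock=67 > 12
  After event 3: stock=87 > 12
  After event 4: stock=95 > 12
  After event 5: stock=86 > 12
  After event 6: stock=79 > 12
  After event 7: stock=80 > 12
  After event 8: stock=105 > 12
  After event 9: stock=127 > 12
  After event 10: stock=133 > 12
  After event 11: stock=130 > 12
Alert events: []. Count = 0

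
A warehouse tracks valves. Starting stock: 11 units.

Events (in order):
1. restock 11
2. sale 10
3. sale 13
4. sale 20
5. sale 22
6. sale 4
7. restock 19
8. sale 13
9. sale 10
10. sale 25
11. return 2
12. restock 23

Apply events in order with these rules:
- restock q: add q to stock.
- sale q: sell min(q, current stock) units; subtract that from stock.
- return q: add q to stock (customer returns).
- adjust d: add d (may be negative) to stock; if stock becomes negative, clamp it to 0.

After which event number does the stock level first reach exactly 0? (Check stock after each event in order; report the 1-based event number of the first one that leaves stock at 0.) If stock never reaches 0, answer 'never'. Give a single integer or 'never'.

Processing events:
Start: stock = 11
  Event 1 (restock 11): 11 + 11 = 22
  Event 2 (sale 10): sell min(10,22)=10. stock: 22 - 10 = 12. total_sold = 10
  Event 3 (sale 13): sell min(13,12)=12. stock: 12 - 12 = 0. total_sold = 22
  Event 4 (sale 20): sell min(20,0)=0. stock: 0 - 0 = 0. total_sold = 22
  Event 5 (sale 22): sell min(22,0)=0. stock: 0 - 0 = 0. total_sold = 22
  Event 6 (sale 4): sell min(4,0)=0. stock: 0 - 0 = 0. total_sold = 22
  Event 7 (restock 19): 0 + 19 = 19
  Event 8 (sale 13): sell min(13,19)=13. stock: 19 - 13 = 6. total_sold = 35
  Event 9 (sale 10): sell min(10,6)=6. stock: 6 - 6 = 0. total_sold = 41
  Event 10 (sale 25): sell min(25,0)=0. stock: 0 - 0 = 0. total_sold = 41
  Event 11 (return 2): 0 + 2 = 2
  Event 12 (restock 23): 2 + 23 = 25
Final: stock = 25, total_sold = 41

First zero at event 3.

Answer: 3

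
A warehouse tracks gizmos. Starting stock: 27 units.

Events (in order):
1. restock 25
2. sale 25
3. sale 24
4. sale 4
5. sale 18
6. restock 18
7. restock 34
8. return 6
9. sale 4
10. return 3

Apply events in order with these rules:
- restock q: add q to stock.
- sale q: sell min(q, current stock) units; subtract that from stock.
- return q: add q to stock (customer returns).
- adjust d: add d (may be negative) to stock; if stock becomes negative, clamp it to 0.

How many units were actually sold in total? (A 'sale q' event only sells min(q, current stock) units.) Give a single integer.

Processing events:
Start: stock = 27
  Event 1 (restock 25): 27 + 25 = 52
  Event 2 (sale 25): sell min(25,52)=25. stock: 52 - 25 = 27. total_sold = 25
  Event 3 (sale 24): sell min(24,27)=24. stock: 27 - 24 = 3. total_sold = 49
  Event 4 (sale 4): sell min(4,3)=3. stock: 3 - 3 = 0. total_sold = 52
  Event 5 (sale 18): sell min(18,0)=0. stock: 0 - 0 = 0. total_sold = 52
  Event 6 (restock 18): 0 + 18 = 18
  Event 7 (restock 34): 18 + 34 = 52
  Event 8 (return 6): 52 + 6 = 58
  Event 9 (sale 4): sell min(4,58)=4. stock: 58 - 4 = 54. total_sold = 56
  Event 10 (return 3): 54 + 3 = 57
Final: stock = 57, total_sold = 56

Answer: 56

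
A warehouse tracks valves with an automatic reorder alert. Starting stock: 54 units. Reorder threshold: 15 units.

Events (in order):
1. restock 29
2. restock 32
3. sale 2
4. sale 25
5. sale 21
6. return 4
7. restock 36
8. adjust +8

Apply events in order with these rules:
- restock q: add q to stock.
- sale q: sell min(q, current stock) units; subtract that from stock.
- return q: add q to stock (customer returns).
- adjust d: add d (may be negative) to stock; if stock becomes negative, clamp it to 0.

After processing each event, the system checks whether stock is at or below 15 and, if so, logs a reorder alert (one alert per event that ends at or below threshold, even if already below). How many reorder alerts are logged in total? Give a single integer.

Processing events:
Start: stock = 54
  Event 1 (restock 29): 54 + 29 = 83
  Event 2 (restock 32): 83 + 32 = 115
  Event 3 (sale 2): sell min(2,115)=2. stock: 115 - 2 = 113. total_sold = 2
  Event 4 (sale 25): sell min(25,113)=25. stock: 113 - 25 = 88. total_sold = 27
  Event 5 (sale 21): sell min(21,88)=21. stock: 88 - 21 = 67. total_sold = 48
  Event 6 (return 4): 67 + 4 = 71
  Event 7 (restock 36): 71 + 36 = 107
  Event 8 (adjust +8): 107 + 8 = 115
Final: stock = 115, total_sold = 48

Checking against threshold 15:
  After event 1: stock=83 > 15
  After event 2: stock=115 > 15
  After event 3: stock=113 > 15
  After event 4: stock=88 > 15
  After event 5: stock=67 > 15
  After event 6: stock=71 > 15
  After event 7: stock=107 > 15
  After event 8: stock=115 > 15
Alert events: []. Count = 0

Answer: 0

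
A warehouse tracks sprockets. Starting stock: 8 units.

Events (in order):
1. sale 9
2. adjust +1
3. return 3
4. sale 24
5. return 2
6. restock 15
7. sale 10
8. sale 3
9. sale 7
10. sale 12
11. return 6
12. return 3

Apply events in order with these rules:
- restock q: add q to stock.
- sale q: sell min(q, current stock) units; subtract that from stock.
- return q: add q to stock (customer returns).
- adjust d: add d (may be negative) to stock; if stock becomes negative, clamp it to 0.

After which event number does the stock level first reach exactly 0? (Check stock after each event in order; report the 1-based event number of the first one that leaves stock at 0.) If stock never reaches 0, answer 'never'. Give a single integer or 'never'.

Answer: 1

Derivation:
Processing events:
Start: stock = 8
  Event 1 (sale 9): sell min(9,8)=8. stock: 8 - 8 = 0. total_sold = 8
  Event 2 (adjust +1): 0 + 1 = 1
  Event 3 (return 3): 1 + 3 = 4
  Event 4 (sale 24): sell min(24,4)=4. stock: 4 - 4 = 0. total_sold = 12
  Event 5 (return 2): 0 + 2 = 2
  Event 6 (restock 15): 2 + 15 = 17
  Event 7 (sale 10): sell min(10,17)=10. stock: 17 - 10 = 7. total_sold = 22
  Event 8 (sale 3): sell min(3,7)=3. stock: 7 - 3 = 4. total_sold = 25
  Event 9 (sale 7): sell min(7,4)=4. stock: 4 - 4 = 0. total_sold = 29
  Event 10 (sale 12): sell min(12,0)=0. stock: 0 - 0 = 0. total_sold = 29
  Event 11 (return 6): 0 + 6 = 6
  Event 12 (return 3): 6 + 3 = 9
Final: stock = 9, total_sold = 29

First zero at event 1.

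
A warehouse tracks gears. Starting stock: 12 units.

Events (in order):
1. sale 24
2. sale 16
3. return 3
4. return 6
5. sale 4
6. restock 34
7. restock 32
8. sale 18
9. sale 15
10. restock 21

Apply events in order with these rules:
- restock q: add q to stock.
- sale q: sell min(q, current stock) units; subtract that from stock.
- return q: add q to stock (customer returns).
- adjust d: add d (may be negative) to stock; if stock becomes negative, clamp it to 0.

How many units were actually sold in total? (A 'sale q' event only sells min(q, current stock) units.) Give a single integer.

Answer: 49

Derivation:
Processing events:
Start: stock = 12
  Event 1 (sale 24): sell min(24,12)=12. stock: 12 - 12 = 0. total_sold = 12
  Event 2 (sale 16): sell min(16,0)=0. stock: 0 - 0 = 0. total_sold = 12
  Event 3 (return 3): 0 + 3 = 3
  Event 4 (return 6): 3 + 6 = 9
  Event 5 (sale 4): sell min(4,9)=4. stock: 9 - 4 = 5. total_sold = 16
  Event 6 (restock 34): 5 + 34 = 39
  Event 7 (restock 32): 39 + 32 = 71
  Event 8 (sale 18): sell min(18,71)=18. stock: 71 - 18 = 53. total_sold = 34
  Event 9 (sale 15): sell min(15,53)=15. stock: 53 - 15 = 38. total_sold = 49
  Event 10 (restock 21): 38 + 21 = 59
Final: stock = 59, total_sold = 49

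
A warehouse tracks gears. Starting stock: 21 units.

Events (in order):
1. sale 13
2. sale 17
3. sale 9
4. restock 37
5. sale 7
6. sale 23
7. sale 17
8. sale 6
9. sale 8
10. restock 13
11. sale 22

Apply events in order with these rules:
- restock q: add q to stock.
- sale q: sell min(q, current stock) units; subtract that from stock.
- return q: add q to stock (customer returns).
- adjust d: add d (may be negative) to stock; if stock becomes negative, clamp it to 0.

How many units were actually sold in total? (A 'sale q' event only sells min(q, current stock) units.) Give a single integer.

Answer: 71

Derivation:
Processing events:
Start: stock = 21
  Event 1 (sale 13): sell min(13,21)=13. stock: 21 - 13 = 8. total_sold = 13
  Event 2 (sale 17): sell min(17,8)=8. stock: 8 - 8 = 0. total_sold = 21
  Event 3 (sale 9): sell min(9,0)=0. stock: 0 - 0 = 0. total_sold = 21
  Event 4 (restock 37): 0 + 37 = 37
  Event 5 (sale 7): sell min(7,37)=7. stock: 37 - 7 = 30. total_sold = 28
  Event 6 (sale 23): sell min(23,30)=23. stock: 30 - 23 = 7. total_sold = 51
  Event 7 (sale 17): sell min(17,7)=7. stock: 7 - 7 = 0. total_sold = 58
  Event 8 (sale 6): sell min(6,0)=0. stock: 0 - 0 = 0. total_sold = 58
  Event 9 (sale 8): sell min(8,0)=0. stock: 0 - 0 = 0. total_sold = 58
  Event 10 (restock 13): 0 + 13 = 13
  Event 11 (sale 22): sell min(22,13)=13. stock: 13 - 13 = 0. total_sold = 71
Final: stock = 0, total_sold = 71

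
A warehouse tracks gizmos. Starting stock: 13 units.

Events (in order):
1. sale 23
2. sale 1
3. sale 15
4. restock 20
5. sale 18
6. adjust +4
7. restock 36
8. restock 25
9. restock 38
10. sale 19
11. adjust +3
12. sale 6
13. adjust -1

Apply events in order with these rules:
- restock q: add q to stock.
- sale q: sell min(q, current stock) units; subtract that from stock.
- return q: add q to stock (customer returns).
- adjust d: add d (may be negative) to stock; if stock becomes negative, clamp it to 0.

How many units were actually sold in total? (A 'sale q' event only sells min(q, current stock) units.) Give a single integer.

Answer: 56

Derivation:
Processing events:
Start: stock = 13
  Event 1 (sale 23): sell min(23,13)=13. stock: 13 - 13 = 0. total_sold = 13
  Event 2 (sale 1): sell min(1,0)=0. stock: 0 - 0 = 0. total_sold = 13
  Event 3 (sale 15): sell min(15,0)=0. stock: 0 - 0 = 0. total_sold = 13
  Event 4 (restock 20): 0 + 20 = 20
  Event 5 (sale 18): sell min(18,20)=18. stock: 20 - 18 = 2. total_sold = 31
  Event 6 (adjust +4): 2 + 4 = 6
  Event 7 (restock 36): 6 + 36 = 42
  Event 8 (restock 25): 42 + 25 = 67
  Event 9 (restock 38): 67 + 38 = 105
  Event 10 (sale 19): sell min(19,105)=19. stock: 105 - 19 = 86. total_sold = 50
  Event 11 (adjust +3): 86 + 3 = 89
  Event 12 (sale 6): sell min(6,89)=6. stock: 89 - 6 = 83. total_sold = 56
  Event 13 (adjust -1): 83 + -1 = 82
Final: stock = 82, total_sold = 56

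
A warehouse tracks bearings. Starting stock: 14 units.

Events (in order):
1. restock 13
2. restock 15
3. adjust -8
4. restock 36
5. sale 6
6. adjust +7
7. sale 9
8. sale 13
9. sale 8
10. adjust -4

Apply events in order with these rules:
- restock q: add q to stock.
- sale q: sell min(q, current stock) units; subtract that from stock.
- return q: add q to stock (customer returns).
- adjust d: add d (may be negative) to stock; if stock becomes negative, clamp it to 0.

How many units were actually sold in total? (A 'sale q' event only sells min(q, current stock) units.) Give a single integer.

Processing events:
Start: stock = 14
  Event 1 (restock 13): 14 + 13 = 27
  Event 2 (restock 15): 27 + 15 = 42
  Event 3 (adjust -8): 42 + -8 = 34
  Event 4 (restock 36): 34 + 36 = 70
  Event 5 (sale 6): sell min(6,70)=6. stock: 70 - 6 = 64. total_sold = 6
  Event 6 (adjust +7): 64 + 7 = 71
  Event 7 (sale 9): sell min(9,71)=9. stock: 71 - 9 = 62. total_sold = 15
  Event 8 (sale 13): sell min(13,62)=13. stock: 62 - 13 = 49. total_sold = 28
  Event 9 (sale 8): sell min(8,49)=8. stock: 49 - 8 = 41. total_sold = 36
  Event 10 (adjust -4): 41 + -4 = 37
Final: stock = 37, total_sold = 36

Answer: 36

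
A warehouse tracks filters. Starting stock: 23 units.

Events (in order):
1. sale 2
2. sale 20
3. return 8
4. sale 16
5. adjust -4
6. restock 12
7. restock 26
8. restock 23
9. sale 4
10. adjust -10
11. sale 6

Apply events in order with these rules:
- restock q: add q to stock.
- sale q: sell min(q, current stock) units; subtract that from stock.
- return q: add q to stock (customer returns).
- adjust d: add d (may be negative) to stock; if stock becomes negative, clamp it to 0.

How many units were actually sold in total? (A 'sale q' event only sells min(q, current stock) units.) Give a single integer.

Processing events:
Start: stock = 23
  Event 1 (sale 2): sell min(2,23)=2. stock: 23 - 2 = 21. total_sold = 2
  Event 2 (sale 20): sell min(20,21)=20. stock: 21 - 20 = 1. total_sold = 22
  Event 3 (return 8): 1 + 8 = 9
  Event 4 (sale 16): sell min(16,9)=9. stock: 9 - 9 = 0. total_sold = 31
  Event 5 (adjust -4): 0 + -4 = 0 (clamped to 0)
  Event 6 (restock 12): 0 + 12 = 12
  Event 7 (restock 26): 12 + 26 = 38
  Event 8 (restock 23): 38 + 23 = 61
  Event 9 (sale 4): sell min(4,61)=4. stock: 61 - 4 = 57. total_sold = 35
  Event 10 (adjust -10): 57 + -10 = 47
  Event 11 (sale 6): sell min(6,47)=6. stock: 47 - 6 = 41. total_sold = 41
Final: stock = 41, total_sold = 41

Answer: 41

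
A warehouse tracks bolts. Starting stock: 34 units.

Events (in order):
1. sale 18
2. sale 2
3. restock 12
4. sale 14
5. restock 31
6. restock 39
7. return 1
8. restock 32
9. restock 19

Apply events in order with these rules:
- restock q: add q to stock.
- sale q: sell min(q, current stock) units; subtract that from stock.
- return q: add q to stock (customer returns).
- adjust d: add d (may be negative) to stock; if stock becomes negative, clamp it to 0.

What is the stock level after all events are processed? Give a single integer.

Processing events:
Start: stock = 34
  Event 1 (sale 18): sell min(18,34)=18. stock: 34 - 18 = 16. total_sold = 18
  Event 2 (sale 2): sell min(2,16)=2. stock: 16 - 2 = 14. total_sold = 20
  Event 3 (restock 12): 14 + 12 = 26
  Event 4 (sale 14): sell min(14,26)=14. stock: 26 - 14 = 12. total_sold = 34
  Event 5 (restock 31): 12 + 31 = 43
  Event 6 (restock 39): 43 + 39 = 82
  Event 7 (return 1): 82 + 1 = 83
  Event 8 (restock 32): 83 + 32 = 115
  Event 9 (restock 19): 115 + 19 = 134
Final: stock = 134, total_sold = 34

Answer: 134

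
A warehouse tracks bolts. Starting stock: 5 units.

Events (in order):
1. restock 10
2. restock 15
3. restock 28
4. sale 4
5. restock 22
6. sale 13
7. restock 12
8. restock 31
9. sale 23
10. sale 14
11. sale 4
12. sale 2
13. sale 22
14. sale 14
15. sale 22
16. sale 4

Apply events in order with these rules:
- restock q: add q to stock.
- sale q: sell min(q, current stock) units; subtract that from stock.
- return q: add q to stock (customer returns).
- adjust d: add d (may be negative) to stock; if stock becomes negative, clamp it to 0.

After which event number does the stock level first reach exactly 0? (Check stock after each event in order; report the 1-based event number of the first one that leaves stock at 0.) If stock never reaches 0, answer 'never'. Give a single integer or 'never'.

Answer: never

Derivation:
Processing events:
Start: stock = 5
  Event 1 (restock 10): 5 + 10 = 15
  Event 2 (restock 15): 15 + 15 = 30
  Event 3 (restock 28): 30 + 28 = 58
  Event 4 (sale 4): sell min(4,58)=4. stock: 58 - 4 = 54. total_sold = 4
  Event 5 (restock 22): 54 + 22 = 76
  Event 6 (sale 13): sell min(13,76)=13. stock: 76 - 13 = 63. total_sold = 17
  Event 7 (restock 12): 63 + 12 = 75
  Event 8 (restock 31): 75 + 31 = 106
  Event 9 (sale 23): sell min(23,106)=23. stock: 106 - 23 = 83. total_sold = 40
  Event 10 (sale 14): sell min(14,83)=14. stock: 83 - 14 = 69. total_sold = 54
  Event 11 (sale 4): sell min(4,69)=4. stock: 69 - 4 = 65. total_sold = 58
  Event 12 (sale 2): sell min(2,65)=2. stock: 65 - 2 = 63. total_sold = 60
  Event 13 (sale 22): sell min(22,63)=22. stock: 63 - 22 = 41. total_sold = 82
  Event 14 (sale 14): sell min(14,41)=14. stock: 41 - 14 = 27. total_sold = 96
  Event 15 (sale 22): sell min(22,27)=22. stock: 27 - 22 = 5. total_sold = 118
  Event 16 (sale 4): sell min(4,5)=4. stock: 5 - 4 = 1. total_sold = 122
Final: stock = 1, total_sold = 122

Stock never reaches 0.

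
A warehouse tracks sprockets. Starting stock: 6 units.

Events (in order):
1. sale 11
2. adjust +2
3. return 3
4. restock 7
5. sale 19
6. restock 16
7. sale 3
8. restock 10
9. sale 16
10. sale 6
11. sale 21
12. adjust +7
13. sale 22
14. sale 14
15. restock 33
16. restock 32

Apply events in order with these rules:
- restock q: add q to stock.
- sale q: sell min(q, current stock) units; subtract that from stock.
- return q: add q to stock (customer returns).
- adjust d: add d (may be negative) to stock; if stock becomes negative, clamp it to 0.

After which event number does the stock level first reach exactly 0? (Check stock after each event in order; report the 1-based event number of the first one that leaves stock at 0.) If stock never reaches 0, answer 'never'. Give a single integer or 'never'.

Processing events:
Start: stock = 6
  Event 1 (sale 11): sell min(11,6)=6. stock: 6 - 6 = 0. total_sold = 6
  Event 2 (adjust +2): 0 + 2 = 2
  Event 3 (return 3): 2 + 3 = 5
  Event 4 (restock 7): 5 + 7 = 12
  Event 5 (sale 19): sell min(19,12)=12. stock: 12 - 12 = 0. total_sold = 18
  Event 6 (restock 16): 0 + 16 = 16
  Event 7 (sale 3): sell min(3,16)=3. stock: 16 - 3 = 13. total_sold = 21
  Event 8 (restock 10): 13 + 10 = 23
  Event 9 (sale 16): sell min(16,23)=16. stock: 23 - 16 = 7. total_sold = 37
  Event 10 (sale 6): sell min(6,7)=6. stock: 7 - 6 = 1. total_sold = 43
  Event 11 (sale 21): sell min(21,1)=1. stock: 1 - 1 = 0. total_sold = 44
  Event 12 (adjust +7): 0 + 7 = 7
  Event 13 (sale 22): sell min(22,7)=7. stock: 7 - 7 = 0. total_sold = 51
  Event 14 (sale 14): sell min(14,0)=0. stock: 0 - 0 = 0. total_sold = 51
  Event 15 (restock 33): 0 + 33 = 33
  Event 16 (restock 32): 33 + 32 = 65
Final: stock = 65, total_sold = 51

First zero at event 1.

Answer: 1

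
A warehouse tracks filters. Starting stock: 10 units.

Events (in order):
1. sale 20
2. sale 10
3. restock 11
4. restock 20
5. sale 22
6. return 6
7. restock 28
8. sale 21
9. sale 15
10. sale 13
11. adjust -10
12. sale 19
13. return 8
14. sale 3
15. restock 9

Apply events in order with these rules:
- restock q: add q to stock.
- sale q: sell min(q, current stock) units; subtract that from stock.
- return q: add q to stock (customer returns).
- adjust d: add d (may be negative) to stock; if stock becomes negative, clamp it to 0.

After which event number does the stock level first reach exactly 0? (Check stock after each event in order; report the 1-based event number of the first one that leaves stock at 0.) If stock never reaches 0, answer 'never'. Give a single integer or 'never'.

Processing events:
Start: stock = 10
  Event 1 (sale 20): sell min(20,10)=10. stock: 10 - 10 = 0. total_sold = 10
  Event 2 (sale 10): sell min(10,0)=0. stock: 0 - 0 = 0. total_sold = 10
  Event 3 (restock 11): 0 + 11 = 11
  Event 4 (restock 20): 11 + 20 = 31
  Event 5 (sale 22): sell min(22,31)=22. stock: 31 - 22 = 9. total_sold = 32
  Event 6 (return 6): 9 + 6 = 15
  Event 7 (restock 28): 15 + 28 = 43
  Event 8 (sale 21): sell min(21,43)=21. stock: 43 - 21 = 22. total_sold = 53
  Event 9 (sale 15): sell min(15,22)=15. stock: 22 - 15 = 7. total_sold = 68
  Event 10 (sale 13): sell min(13,7)=7. stock: 7 - 7 = 0. total_sold = 75
  Event 11 (adjust -10): 0 + -10 = 0 (clamped to 0)
  Event 12 (sale 19): sell min(19,0)=0. stock: 0 - 0 = 0. total_sold = 75
  Event 13 (return 8): 0 + 8 = 8
  Event 14 (sale 3): sell min(3,8)=3. stock: 8 - 3 = 5. total_sold = 78
  Event 15 (restock 9): 5 + 9 = 14
Final: stock = 14, total_sold = 78

First zero at event 1.

Answer: 1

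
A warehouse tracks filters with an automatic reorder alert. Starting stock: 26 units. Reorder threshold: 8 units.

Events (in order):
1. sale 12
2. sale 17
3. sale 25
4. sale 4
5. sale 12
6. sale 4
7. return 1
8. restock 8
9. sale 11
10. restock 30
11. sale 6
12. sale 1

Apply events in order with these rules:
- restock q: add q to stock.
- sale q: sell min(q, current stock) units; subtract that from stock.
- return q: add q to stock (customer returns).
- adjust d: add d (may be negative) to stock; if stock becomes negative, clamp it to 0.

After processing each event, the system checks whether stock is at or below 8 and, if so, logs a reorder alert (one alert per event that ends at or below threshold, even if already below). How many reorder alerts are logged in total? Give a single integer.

Processing events:
Start: stock = 26
  Event 1 (sale 12): sell min(12,26)=12. stock: 26 - 12 = 14. total_sold = 12
  Event 2 (sale 17): sell min(17,14)=14. stock: 14 - 14 = 0. total_sold = 26
  Event 3 (sale 25): sell min(25,0)=0. stock: 0 - 0 = 0. total_sold = 26
  Event 4 (sale 4): sell min(4,0)=0. stock: 0 - 0 = 0. total_sold = 26
  Event 5 (sale 12): sell min(12,0)=0. stock: 0 - 0 = 0. total_sold = 26
  Event 6 (sale 4): sell min(4,0)=0. stock: 0 - 0 = 0. total_sold = 26
  Event 7 (return 1): 0 + 1 = 1
  Event 8 (restock 8): 1 + 8 = 9
  Event 9 (sale 11): sell min(11,9)=9. stock: 9 - 9 = 0. total_sold = 35
  Event 10 (restock 30): 0 + 30 = 30
  Event 11 (sale 6): sell min(6,30)=6. stock: 30 - 6 = 24. total_sold = 41
  Event 12 (sale 1): sell min(1,24)=1. stock: 24 - 1 = 23. total_sold = 42
Final: stock = 23, total_sold = 42

Checking against threshold 8:
  After event 1: stock=14 > 8
  After event 2: stock=0 <= 8 -> ALERT
  After event 3: stock=0 <= 8 -> ALERT
  After event 4: stock=0 <= 8 -> ALERT
  After event 5: stock=0 <= 8 -> ALERT
  After event 6: stock=0 <= 8 -> ALERT
  After event 7: stock=1 <= 8 -> ALERT
  After event 8: stock=9 > 8
  After event 9: stock=0 <= 8 -> ALERT
  After event 10: stock=30 > 8
  After event 11: stock=24 > 8
  After event 12: stock=23 > 8
Alert events: [2, 3, 4, 5, 6, 7, 9]. Count = 7

Answer: 7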